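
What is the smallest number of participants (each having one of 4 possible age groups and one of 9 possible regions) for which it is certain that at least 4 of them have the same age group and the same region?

There are 4 × 9 = 36 (age group, region) combinations acting as pigeonholes.
With 36 × 3 = 108 participants we could place exactly 3 in each, with no (age group, region) pair reaching 4.
One more forces some (age group, region) pair to hold 4, so 108 + 1 = 109.

109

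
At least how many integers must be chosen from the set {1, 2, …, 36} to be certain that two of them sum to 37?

Partition {1, …, 36} into 18 pairs: {1,36}, {2,35}, …, {18,19}.
Choosing 18 integers — say the integers 1 through 18 — takes one from each pair and avoids the property.
Choosing 19 forces two into the same pair by pigeonhole, and those sum to 37. So 19.

19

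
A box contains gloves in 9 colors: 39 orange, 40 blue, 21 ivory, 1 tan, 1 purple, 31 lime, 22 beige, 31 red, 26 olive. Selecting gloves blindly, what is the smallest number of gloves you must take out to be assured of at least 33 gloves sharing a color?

198

In the worst case we take at most 32 of each color, but all 21 ivory, all 1 tan, all 1 purple, all 31 lime, all 22 beige, all 31 red, and all 26 olive (fewer than 32), giving 32 + 32 + 21 + 1 + 1 + 31 + 22 + 31 + 26 = 197.
One more glove then forces some color to 33, so 197 + 1 = 198.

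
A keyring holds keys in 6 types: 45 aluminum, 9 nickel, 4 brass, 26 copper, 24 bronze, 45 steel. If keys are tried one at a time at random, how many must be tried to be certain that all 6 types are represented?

150

The hardest type to obtain is brass: we could draw every other key first — 153 − 4 = 149 keys — without a single brass one.
The next draw must be brass, so 149 + 1 = 150.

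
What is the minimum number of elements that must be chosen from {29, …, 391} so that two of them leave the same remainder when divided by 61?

Group the integers by remainder mod 61; there are 61 residue classes, each nonempty in this range.
Choosing one from each class (61 integers) avoids any shared remainder.
One more choice must repeat a class, so two differ by a multiple of 61. Hence 61 + 1 = 62.

62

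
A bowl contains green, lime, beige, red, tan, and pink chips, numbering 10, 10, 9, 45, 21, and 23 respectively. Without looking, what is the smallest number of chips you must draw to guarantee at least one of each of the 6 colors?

The hardest color to obtain is beige: we could draw every other chip first — 118 − 9 = 109 chips — without a single beige one.
The next draw must be beige, so 109 + 1 = 110.

110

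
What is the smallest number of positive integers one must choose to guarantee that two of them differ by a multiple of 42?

Use the pigeonhole principle on residue classes: two integers differ by a multiple of 42 exactly when they share a remainder mod 42.
There are 42 residue classes mod 42, so 42 integers can all lie in distinct classes.
One more integer must repeat a residue, giving a difference divisible by 42. So n = 42 + 1 = 43.

43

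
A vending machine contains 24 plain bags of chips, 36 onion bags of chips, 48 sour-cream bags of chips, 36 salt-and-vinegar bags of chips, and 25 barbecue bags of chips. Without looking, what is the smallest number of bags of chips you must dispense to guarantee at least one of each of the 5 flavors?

146

The hardest flavor to obtain is plain: we could draw every other bag of chips first — 169 − 24 = 145 bags of chips — without a single plain one.
The next draw must be plain, so 145 + 1 = 146.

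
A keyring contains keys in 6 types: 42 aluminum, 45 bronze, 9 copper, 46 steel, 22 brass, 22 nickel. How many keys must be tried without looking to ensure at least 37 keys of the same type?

In the worst case we take at most 36 of each type, but all 9 copper, all 22 brass, and all 22 nickel (fewer than 36), giving 36 + 36 + 9 + 36 + 22 + 22 = 161.
One more key then forces some type to 37, so 161 + 1 = 162.

162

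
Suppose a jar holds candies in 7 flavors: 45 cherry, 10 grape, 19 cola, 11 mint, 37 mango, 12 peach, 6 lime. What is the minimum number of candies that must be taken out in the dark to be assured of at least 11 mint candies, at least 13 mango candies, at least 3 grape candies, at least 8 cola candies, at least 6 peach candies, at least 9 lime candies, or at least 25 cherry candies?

67

The worst case stops just short of every target: 24 cherry, 2 grape, 7 cola, 10 mint, 12 mango, 5 peach, all 6 lime — 24 + 2 + 7 + 10 + 12 + 5 + 6 = 66 candies.
One more candy must push some flavor to its target, so 66 + 1 = 67.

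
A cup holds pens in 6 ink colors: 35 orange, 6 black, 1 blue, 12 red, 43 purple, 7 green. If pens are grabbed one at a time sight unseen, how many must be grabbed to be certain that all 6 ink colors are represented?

104

The hardest ink color to obtain is blue: we could draw every other pen first — 104 − 1 = 103 pens — without a single blue one.
The next draw must be blue, so 103 + 1 = 104.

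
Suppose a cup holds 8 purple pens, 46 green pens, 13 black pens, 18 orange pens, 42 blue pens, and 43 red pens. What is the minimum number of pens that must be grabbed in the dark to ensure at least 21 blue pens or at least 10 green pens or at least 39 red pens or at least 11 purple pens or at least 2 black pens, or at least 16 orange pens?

Each of the 6 ink colors has its own threshold; avoid all of them simultaneously.
The worst case stops just short of every target: all 8 purple, 9 green, 1 black, 15 orange, 20 blue, 38 red — 8 + 9 + 1 + 15 + 20 + 38 = 91 pens.
One more pen must push some ink color to its target, so 91 + 1 = 92.

92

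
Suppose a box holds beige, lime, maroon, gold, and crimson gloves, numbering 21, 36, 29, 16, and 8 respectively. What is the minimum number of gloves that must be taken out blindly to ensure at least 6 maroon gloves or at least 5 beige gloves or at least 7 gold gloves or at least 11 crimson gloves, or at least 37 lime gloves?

The worst case stops just short of every target: 4 beige, 36 lime, 5 maroon, 6 gold, all 8 crimson — 4 + 36 + 5 + 6 + 8 = 59 gloves.
One more glove must push some color to its target, so 59 + 1 = 60.

60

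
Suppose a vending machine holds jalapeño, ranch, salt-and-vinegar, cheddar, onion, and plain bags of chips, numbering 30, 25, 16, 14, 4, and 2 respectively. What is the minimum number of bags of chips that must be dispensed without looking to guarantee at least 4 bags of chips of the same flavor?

In the worst case we take at most 3 of each flavor, but all 2 plain (fewer than 3), giving 3 + 3 + 3 + 3 + 3 + 2 = 17.
One more bag of chips then forces some flavor to 4, so 17 + 1 = 18.

18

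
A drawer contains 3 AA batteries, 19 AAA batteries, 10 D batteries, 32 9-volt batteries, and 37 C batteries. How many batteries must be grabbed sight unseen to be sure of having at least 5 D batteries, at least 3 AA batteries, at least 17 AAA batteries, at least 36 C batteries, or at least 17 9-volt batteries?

The worst case stops just short of every target: 2 AA, 16 AAA, 4 D, 16 9-volt, 35 C — 2 + 16 + 4 + 16 + 35 = 73 batteries.
One more battery must push some type to its target, so 73 + 1 = 74.

74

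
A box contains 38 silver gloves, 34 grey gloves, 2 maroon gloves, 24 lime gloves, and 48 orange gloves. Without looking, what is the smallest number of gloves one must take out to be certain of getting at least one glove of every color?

The hardest color to obtain is maroon: we could draw every other glove first — 146 − 2 = 144 gloves — without a single maroon one.
The next draw must be maroon, so 144 + 1 = 145.

145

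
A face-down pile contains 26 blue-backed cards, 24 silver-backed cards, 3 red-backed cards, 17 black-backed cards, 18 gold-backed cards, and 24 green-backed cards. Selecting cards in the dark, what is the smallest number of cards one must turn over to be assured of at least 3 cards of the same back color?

13

The worst case takes 2 cards of each back color without reaching 3 of any: 6 × 2 = 12.
The next card must bring some back color to 3, so 12 + 1 = 13.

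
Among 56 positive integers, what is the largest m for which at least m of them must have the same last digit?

If each of the 10 possible last digits held at most 5, the total would be at most 10 × 5 = 50 < 56, a contradiction.
So at least one holds ⌈56/10⌉ = 6.

6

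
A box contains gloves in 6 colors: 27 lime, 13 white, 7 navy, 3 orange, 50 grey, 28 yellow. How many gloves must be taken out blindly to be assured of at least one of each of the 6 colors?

The hardest color to obtain is orange: we could draw every other glove first — 128 − 3 = 125 gloves — without a single orange one.
The next draw must be orange, so 125 + 1 = 126.

126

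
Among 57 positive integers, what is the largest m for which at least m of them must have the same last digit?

6

There are 10 possible last digits, which serve as the pigeonholes.
If each of the 10 possible last digits held at most 5, the total would be at most 10 × 5 = 50 < 57, a contradiction.
So at least one holds ⌈57/10⌉ = 6.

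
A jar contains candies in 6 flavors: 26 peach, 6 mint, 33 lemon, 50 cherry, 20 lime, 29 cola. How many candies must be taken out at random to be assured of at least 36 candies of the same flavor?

Treat the 6 flavors as pigeonholes.
In the worst case we take at most 35 of each flavor, but all 26 peach, all 6 mint, all 33 lemon, all 20 lime, and all 29 cola (fewer than 35), giving 26 + 6 + 33 + 35 + 20 + 29 = 149.
One more candy then forces some flavor to 36, so 149 + 1 = 150.

150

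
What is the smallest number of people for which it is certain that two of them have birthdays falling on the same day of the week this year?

There are 7 days of the week acting as pigeonholes.
With 7 people we could place one in each, avoiding any repeat.
One more forces some class to hold 2, so 7 + 1 = 8.

8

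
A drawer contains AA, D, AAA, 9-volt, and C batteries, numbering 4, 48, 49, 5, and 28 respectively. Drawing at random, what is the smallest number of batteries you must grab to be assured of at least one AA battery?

The worst case draws every non-AA battery first: 48 + 49 + 5 + 28 = 130.
The next draw is then forced to be AA, giving 130 + 1 = 131.

131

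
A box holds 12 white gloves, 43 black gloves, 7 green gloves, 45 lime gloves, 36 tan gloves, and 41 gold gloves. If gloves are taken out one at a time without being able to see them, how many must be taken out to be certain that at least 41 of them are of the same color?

176

In the worst case we take at most 40 of each color, but all 12 white, all 7 green, and all 36 tan (fewer than 40), giving 12 + 40 + 7 + 40 + 36 + 40 = 175.
One more glove then forces some color to 41, so 175 + 1 = 176.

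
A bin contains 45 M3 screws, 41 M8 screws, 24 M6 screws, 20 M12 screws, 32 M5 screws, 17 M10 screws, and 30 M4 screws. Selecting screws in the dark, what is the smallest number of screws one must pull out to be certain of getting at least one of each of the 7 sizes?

The hardest size to obtain is M10: we could draw every other screw first — 209 − 17 = 192 screws — without a single M10 one.
The next draw must be M10, so 192 + 1 = 193.

193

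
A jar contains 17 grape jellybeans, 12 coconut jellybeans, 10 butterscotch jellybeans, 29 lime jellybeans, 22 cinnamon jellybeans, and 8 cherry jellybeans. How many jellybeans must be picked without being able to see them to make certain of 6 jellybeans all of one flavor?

31

Treat the 6 flavors as pigeonholes.
The worst case takes 5 jellybeans of each flavor without reaching 6 of any: 6 × 5 = 30.
The next jellybean must bring some flavor to 6, so 30 + 1 = 31.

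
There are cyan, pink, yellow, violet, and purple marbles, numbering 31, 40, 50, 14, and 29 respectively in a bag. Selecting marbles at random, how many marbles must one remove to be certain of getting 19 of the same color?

87

In the worst case we take at most 18 of each color, but all 14 violet (fewer than 18), giving 18 + 18 + 18 + 14 + 18 = 86.
One more marble then forces some color to 19, so 86 + 1 = 87.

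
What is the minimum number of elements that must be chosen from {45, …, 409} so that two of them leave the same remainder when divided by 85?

86

Group the integers by remainder mod 85; there are 85 residue classes, each nonempty in this range.
Choosing one from each class (85 integers) avoids any shared remainder.
One more choice must repeat a class, so two differ by a multiple of 85. Hence 85 + 1 = 86.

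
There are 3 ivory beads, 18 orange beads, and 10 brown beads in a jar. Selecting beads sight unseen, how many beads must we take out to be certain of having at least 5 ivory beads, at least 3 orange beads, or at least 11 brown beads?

16

The worst case stops just short of every target: all 3 ivory, 2 orange, 10 brown — 3 + 2 + 10 = 15 beads.
One more bead must push some color to its target, so 15 + 1 = 16.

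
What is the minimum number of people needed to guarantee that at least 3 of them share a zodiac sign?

There are 12 zodiac signs acting as pigeonholes.
With 12 × 2 = 24 people we could place exactly 2 in each, with no class reaching 3.
One more forces some class to hold 3, so 24 + 1 = 25.

25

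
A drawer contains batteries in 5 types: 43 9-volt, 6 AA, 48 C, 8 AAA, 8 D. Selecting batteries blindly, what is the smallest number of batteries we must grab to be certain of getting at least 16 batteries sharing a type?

In the worst case we take at most 15 of each type, but all 6 AA, all 8 AAA, and all 8 D (fewer than 15), giving 15 + 6 + 15 + 8 + 8 = 52.
One more battery then forces some type to 16, so 52 + 1 = 53.

53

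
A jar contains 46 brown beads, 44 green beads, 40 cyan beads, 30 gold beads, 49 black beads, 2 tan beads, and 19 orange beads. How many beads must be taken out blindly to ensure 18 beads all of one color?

105

In the worst case we take at most 17 of each color, but all 2 tan (fewer than 17), giving 17 + 17 + 17 + 17 + 17 + 2 + 17 = 104.
One more bead then forces some color to 18, so 104 + 1 = 105.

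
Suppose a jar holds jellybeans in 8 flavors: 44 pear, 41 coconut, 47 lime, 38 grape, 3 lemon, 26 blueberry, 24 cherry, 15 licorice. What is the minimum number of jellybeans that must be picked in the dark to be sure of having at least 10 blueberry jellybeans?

222

The worst case draws every non-blueberry jellybean first: 44 + 41 + 47 + 38 + 3 + 24 + 15 = 212.
The next 10 draws are then forced to be blueberry, giving 212 + 10 = 222.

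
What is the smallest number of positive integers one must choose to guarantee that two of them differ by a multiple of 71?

72

Two integers differ by a multiple of 71 exactly when they share a remainder mod 71.
There are 71 residue classes mod 71, so 71 integers can all lie in distinct classes.
One more integer must repeat a residue, giving a difference divisible by 71. So n = 71 + 1 = 72.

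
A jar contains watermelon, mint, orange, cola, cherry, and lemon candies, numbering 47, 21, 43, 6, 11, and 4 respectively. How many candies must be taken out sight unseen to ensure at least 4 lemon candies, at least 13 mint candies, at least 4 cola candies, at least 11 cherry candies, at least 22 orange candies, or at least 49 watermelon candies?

Each of the 6 flavors has its own threshold; avoid all of them simultaneously.
The worst case stops just short of every target: all 47 watermelon, 12 mint, 21 orange, 3 cola, 10 cherry, 3 lemon — 47 + 12 + 21 + 3 + 10 + 3 = 96 candies.
One more candy must push some flavor to its target, so 96 + 1 = 97.

97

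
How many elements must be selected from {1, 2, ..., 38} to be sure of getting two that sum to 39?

20

Partition {1, …, 38} into 19 pairs: {1,38}, {2,37}, …, {19,20}.
Choosing 19 integers — say the integers 1 through 19 — takes one from each pair and avoids the property.
Choosing 20 forces two into the same pair by pigeonhole, and those sum to 39. So 20.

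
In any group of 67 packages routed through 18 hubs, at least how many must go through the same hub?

4

The 67 packages fall into 18 hubs.
If each of the 18 hubs held at most 3, the total would be at most 18 × 3 = 54 < 67, a contradiction.
So at least one holds ⌈67/18⌉ = 4.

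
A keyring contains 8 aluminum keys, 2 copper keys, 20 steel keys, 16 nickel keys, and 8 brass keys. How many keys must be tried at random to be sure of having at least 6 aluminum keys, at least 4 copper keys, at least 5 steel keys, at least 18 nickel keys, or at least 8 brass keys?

35

The worst case stops just short of every target: 5 aluminum, all 2 copper, 4 steel, all 16 nickel, 7 brass — 5 + 2 + 4 + 16 + 7 = 34 keys.
One more key must push some type to its target, so 34 + 1 = 35.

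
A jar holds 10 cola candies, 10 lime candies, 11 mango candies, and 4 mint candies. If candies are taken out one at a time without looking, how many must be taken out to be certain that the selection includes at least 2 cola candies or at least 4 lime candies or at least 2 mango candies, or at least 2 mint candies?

7

The worst case stops just short of every target: 1 cola, 3 lime, 1 mango, 1 mint — 1 + 3 + 1 + 1 = 6 candies.
One more candy must push some flavor to its target, so 6 + 1 = 7.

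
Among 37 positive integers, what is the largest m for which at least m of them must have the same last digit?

4

There are 10 possible last digits, which serve as the pigeonholes.
If each of the 10 possible last digits held at most 3, the total would be at most 10 × 3 = 30 < 37, a contradiction.
So at least one holds ⌈37/10⌉ = 4.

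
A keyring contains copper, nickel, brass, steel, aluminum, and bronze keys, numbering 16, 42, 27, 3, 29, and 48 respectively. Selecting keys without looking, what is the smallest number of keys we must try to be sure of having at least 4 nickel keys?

The worst case draws every non-nickel key first: 16 + 27 + 3 + 29 + 48 = 123.
The next 4 draws are then forced to be nickel, giving 123 + 4 = 127.

127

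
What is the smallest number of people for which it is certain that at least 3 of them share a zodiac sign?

25

There are 12 zodiac signs acting as pigeonholes.
With 12 × 2 = 24 people we could place exactly 2 in each, with no class reaching 3.
One more forces some class to hold 3, so 24 + 1 = 25.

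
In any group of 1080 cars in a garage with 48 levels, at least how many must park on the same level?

The 1080 cars fall into 48 levels.
If each of the 48 levels held at most 22, the total would be at most 48 × 22 = 1056 < 1080, a contradiction.
So at least one holds ⌈1080/48⌉ = 23.

23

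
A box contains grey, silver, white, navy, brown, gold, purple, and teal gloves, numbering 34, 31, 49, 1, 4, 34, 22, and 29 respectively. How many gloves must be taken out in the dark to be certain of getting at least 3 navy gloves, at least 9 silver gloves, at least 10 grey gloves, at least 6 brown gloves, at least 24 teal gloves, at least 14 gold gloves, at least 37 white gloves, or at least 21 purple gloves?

115

The worst case stops just short of every target: 9 grey, 8 silver, 36 white, all 1 navy, all 4 brown, 13 gold, 20 purple, 23 teal — 9 + 8 + 36 + 1 + 4 + 13 + 20 + 23 = 114 gloves.
One more glove must push some color to its target, so 114 + 1 = 115.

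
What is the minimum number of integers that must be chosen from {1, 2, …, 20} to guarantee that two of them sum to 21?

Partition {1, …, 20} into 10 pairs: {1,20}, {2,19}, …, {10,11}.
Choosing 10 integers — say the integers 1 through 10 — takes one from each pair and avoids the property.
Choosing 11 forces two into the same pair by pigeonhole, and those sum to 21. So 11.

11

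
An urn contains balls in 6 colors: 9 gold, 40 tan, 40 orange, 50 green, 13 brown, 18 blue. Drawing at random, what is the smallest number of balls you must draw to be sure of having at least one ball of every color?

The hardest color to obtain is gold: we could draw every other ball first — 170 − 9 = 161 balls — without a single gold one.
The next draw must be gold, so 161 + 1 = 162.

162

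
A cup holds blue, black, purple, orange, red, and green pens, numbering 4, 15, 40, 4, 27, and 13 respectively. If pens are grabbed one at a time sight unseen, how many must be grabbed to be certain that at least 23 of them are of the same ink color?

81

In the worst case we take at most 22 of each ink color, but all 4 blue, all 15 black, all 4 orange, and all 13 green (fewer than 22), giving 4 + 15 + 22 + 4 + 22 + 13 = 80.
One more pen then forces some ink color to 23, so 80 + 1 = 81.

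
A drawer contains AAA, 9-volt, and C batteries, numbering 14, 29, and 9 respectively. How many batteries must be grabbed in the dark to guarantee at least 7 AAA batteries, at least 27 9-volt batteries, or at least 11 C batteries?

The worst case stops just short of every target: 6 AAA, 26 9-volt, all 9 C — 6 + 26 + 9 = 41 batteries.
One more battery must push some type to its target, so 41 + 1 = 42.

42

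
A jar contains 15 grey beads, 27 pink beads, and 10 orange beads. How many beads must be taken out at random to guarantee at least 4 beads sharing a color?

Treat the 3 colors as pigeonholes.
The worst case takes 3 beads of each color without reaching 4 of any: 3 × 3 = 9.
The next bead must bring some color to 4, so 9 + 1 = 10.

10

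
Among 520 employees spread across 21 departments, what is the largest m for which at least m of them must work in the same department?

25

The 520 employees fall into 21 departments.
If each of the 21 departments held at most 24, the total would be at most 21 × 24 = 504 < 520, a contradiction.
So at least one holds ⌈520/21⌉ = 25.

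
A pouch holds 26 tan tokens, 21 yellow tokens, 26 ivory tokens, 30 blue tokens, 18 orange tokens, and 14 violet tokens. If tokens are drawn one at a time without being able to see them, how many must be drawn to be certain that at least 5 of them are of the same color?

25

The worst case takes 4 tokens of each color without reaching 5 of any: 6 × 4 = 24.
The next token must bring some color to 5, so 24 + 1 = 25.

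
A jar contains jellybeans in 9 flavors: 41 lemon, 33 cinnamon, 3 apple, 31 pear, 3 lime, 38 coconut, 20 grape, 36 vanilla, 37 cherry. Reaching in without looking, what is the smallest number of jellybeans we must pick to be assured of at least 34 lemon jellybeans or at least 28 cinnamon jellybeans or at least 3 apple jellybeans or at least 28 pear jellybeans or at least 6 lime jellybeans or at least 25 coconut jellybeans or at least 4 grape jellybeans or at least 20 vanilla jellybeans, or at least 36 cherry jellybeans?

The worst case stops just short of every target: 33 lemon, 27 cinnamon, 2 apple, 27 pear, all 3 lime, 24 coconut, 3 grape, 19 vanilla, 35 cherry — 33 + 27 + 2 + 27 + 3 + 24 + 3 + 19 + 35 = 173 jellybeans.
One more jellybean must push some flavor to its target, so 173 + 1 = 174.

174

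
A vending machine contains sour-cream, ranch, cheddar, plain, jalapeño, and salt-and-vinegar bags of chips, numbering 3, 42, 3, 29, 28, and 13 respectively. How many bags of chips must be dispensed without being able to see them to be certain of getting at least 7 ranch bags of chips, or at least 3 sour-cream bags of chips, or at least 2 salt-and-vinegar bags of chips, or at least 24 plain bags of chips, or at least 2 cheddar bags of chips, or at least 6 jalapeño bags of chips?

The worst case stops just short of every target: 2 sour-cream, 6 ranch, 1 cheddar, 23 plain, 5 jalapeño, 1 salt-and-vinegar — 2 + 6 + 1 + 23 + 5 + 1 = 38 bags of chips.
One more bag of chips must push some flavor to its target, so 38 + 1 = 39.

39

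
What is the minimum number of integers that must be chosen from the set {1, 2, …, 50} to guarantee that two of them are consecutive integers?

26

Partition {1, …, 50} into 25 pairs: {1,2}, {3,4}, …, {49,50}.
Choosing 25 integers — say the 25 even numbers 2, 4, …, 50 — takes one from each pair and avoids the property.
Choosing 26 forces two into the same pair by pigeonhole, and those are consecutive. So 26.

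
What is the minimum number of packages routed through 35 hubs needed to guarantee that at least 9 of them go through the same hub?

There are 35 hubs acting as pigeonholes.
With 35 × 8 = 280 packages we could place exactly 8 in each, with no class reaching 9.
One more forces some class to hold 9, so 280 + 1 = 281.

281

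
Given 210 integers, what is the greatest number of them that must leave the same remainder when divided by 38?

The 210 integers fall into 38 residue classes modulo 38.
If each of the 38 residue classes modulo 38 held at most 5, the total would be at most 38 × 5 = 190 < 210, a contradiction.
So at least one holds ⌈210/38⌉ = 6.

6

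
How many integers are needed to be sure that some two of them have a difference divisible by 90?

91

Two integers differ by a multiple of 90 exactly when they share a remainder mod 90.
There are 90 residue classes mod 90, so 90 integers can all lie in distinct classes.
One more integer must repeat a residue, giving a difference divisible by 90. So n = 90 + 1 = 91.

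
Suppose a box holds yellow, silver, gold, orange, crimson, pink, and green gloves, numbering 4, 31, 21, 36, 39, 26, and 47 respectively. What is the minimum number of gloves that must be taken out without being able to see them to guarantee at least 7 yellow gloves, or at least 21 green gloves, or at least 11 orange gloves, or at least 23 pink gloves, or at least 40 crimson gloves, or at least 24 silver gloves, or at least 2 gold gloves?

Each of the 7 colors has its own threshold; avoid all of them simultaneously.
The worst case stops just short of every target: all 4 yellow, 23 silver, 1 gold, 10 orange, 39 crimson, 22 pink, 20 green — 4 + 23 + 1 + 10 + 39 + 22 + 20 = 119 gloves.
One more glove must push some color to its target, so 119 + 1 = 120.

120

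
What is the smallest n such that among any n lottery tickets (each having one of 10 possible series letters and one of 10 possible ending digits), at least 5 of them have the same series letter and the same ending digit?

401

There are 10 × 10 = 100 (series letter, ending digit) combinations acting as pigeonholes.
With 100 × 4 = 400 lottery tickets we could place exactly 4 in each, with no (series letter, ending digit) pair reaching 5.
One more forces some (series letter, ending digit) pair to hold 5, so 400 + 1 = 401.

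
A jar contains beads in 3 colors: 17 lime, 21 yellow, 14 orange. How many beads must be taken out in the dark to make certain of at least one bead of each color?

The hardest color to obtain is orange: we could draw every other bead first — 52 − 14 = 38 beads — without a single orange one.
The next draw must be orange, so 38 + 1 = 39.

39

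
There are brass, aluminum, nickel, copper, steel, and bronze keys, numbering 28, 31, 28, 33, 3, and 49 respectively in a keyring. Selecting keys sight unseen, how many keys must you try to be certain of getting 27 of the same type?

In the worst case we take at most 26 of each type, but all 3 steel (fewer than 26), giving 26 + 26 + 26 + 26 + 3 + 26 = 133.
One more key then forces some type to 27, so 133 + 1 = 134.

134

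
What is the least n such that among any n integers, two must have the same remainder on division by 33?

Two integers differ by a multiple of 33 exactly when they share a remainder mod 33.
There are 33 residue classes mod 33, so 33 integers can all lie in distinct classes.
One more integer must repeat a residue, giving a difference divisible by 33. So n = 33 + 1 = 34.

34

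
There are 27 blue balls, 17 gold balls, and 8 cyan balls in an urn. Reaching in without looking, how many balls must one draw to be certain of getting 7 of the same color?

Treat the 3 colors as pigeonholes.
The worst case takes 6 balls of each color without reaching 7 of any: 3 × 6 = 18.
The next ball must bring some color to 7, so 18 + 1 = 19.

19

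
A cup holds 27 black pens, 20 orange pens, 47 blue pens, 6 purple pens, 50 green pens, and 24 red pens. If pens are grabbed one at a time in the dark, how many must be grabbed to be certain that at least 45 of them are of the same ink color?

166

Treat the 6 ink colors as pigeonholes.
In the worst case we take at most 44 of each ink color, but all 27 black, all 20 orange, all 6 purple, and all 24 red (fewer than 44), giving 27 + 20 + 44 + 6 + 44 + 24 = 165.
One more pen then forces some ink color to 45, so 165 + 1 = 166.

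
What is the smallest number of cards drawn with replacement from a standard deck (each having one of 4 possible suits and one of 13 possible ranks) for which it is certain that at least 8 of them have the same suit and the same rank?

There are 4 × 13 = 52 (suit, rank) combinations acting as pigeonholes.
With 52 × 7 = 364 cards drawn with replacement from a standard deck we could place exactly 7 in each, with no (suit, rank) pair reaching 8.
One more forces some (suit, rank) pair to hold 8, so 364 + 1 = 365.

365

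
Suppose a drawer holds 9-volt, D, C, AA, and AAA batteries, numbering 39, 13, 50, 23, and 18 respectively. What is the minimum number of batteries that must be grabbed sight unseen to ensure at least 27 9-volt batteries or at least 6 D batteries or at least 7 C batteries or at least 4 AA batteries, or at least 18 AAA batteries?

58

The worst case stops just short of every target: 26 9-volt, 5 D, 6 C, 3 AA, 17 AAA — 26 + 5 + 6 + 3 + 17 = 57 batteries.
One more battery must push some type to its target, so 57 + 1 = 58.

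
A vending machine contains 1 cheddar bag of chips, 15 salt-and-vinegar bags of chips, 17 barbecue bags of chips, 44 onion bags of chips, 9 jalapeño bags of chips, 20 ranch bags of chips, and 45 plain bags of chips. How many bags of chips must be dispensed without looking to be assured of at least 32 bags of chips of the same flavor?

In the worst case we take at most 31 of each flavor, but all 1 cheddar, all 15 salt-and-vinegar, all 17 barbecue, all 9 jalapeño, and all 20 ranch (fewer than 31), giving 1 + 15 + 17 + 31 + 9 + 20 + 31 = 124.
One more bag of chips then forces some flavor to 32, so 124 + 1 = 125.

125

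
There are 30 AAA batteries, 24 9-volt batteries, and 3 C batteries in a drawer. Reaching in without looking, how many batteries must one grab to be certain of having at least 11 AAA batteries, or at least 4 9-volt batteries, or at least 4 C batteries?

17

The worst case stops just short of every target: 10 AAA, 3 9-volt, 3 C — 10 + 3 + 3 = 16 batteries.
One more battery must push some type to its target, so 16 + 1 = 17.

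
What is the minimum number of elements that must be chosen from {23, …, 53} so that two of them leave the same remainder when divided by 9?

Use the pigeonhole principle on residue classes: group the integers by remainder mod 9; there are 9 residue classes, each nonempty in this range.
Choosing one from each class (9 integers) avoids any shared remainder.
One more choice must repeat a class, so two differ by a multiple of 9. Hence 9 + 1 = 10.

10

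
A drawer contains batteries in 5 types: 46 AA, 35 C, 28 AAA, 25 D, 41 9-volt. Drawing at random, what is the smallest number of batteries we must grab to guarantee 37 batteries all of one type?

Treat the 5 types as pigeonholes.
In the worst case we take at most 36 of each type, but all 35 C, all 28 AAA, and all 25 D (fewer than 36), giving 36 + 35 + 28 + 25 + 36 = 160.
One more battery then forces some type to 37, so 160 + 1 = 161.

161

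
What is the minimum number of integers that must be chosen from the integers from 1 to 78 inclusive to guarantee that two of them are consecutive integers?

40

Partition {1, …, 78} into 39 pairs: {1,2}, {3,4}, …, {77,78}.
Choosing 39 integers — say the 39 even numbers 2, 4, …, 78 — takes one from each pair and avoids the property.
Choosing 40 forces two into the same pair by pigeonhole, and those are consecutive. So 40.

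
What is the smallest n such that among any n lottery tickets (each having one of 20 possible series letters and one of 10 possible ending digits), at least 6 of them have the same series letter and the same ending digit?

1001

There are 20 × 10 = 200 (series letter, ending digit) combinations acting as pigeonholes.
With 200 × 5 = 1000 lottery tickets we could place exactly 5 in each, with no (series letter, ending digit) pair reaching 6.
One more forces some (series letter, ending digit) pair to hold 6, so 1000 + 1 = 1001.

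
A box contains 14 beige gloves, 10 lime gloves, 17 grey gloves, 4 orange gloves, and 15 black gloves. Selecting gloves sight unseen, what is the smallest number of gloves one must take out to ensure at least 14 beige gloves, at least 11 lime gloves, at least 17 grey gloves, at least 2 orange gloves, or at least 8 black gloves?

48

Each of the 5 colors has its own threshold; avoid all of them simultaneously.
The worst case stops just short of every target: 13 beige, 10 lime, 16 grey, 1 orange, 7 black — 13 + 10 + 16 + 1 + 7 = 47 gloves.
One more glove must push some color to its target, so 47 + 1 = 48.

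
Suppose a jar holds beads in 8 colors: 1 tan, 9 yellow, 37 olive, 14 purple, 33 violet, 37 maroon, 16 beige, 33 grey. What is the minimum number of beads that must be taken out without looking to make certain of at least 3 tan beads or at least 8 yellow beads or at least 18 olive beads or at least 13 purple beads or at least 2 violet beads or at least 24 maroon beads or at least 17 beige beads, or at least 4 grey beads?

81

The worst case stops just short of every target: all 1 tan, 7 yellow, 17 olive, 12 purple, 1 violet, 23 maroon, 16 beige, 3 grey — 1 + 7 + 17 + 12 + 1 + 23 + 16 + 3 = 80 beads.
One more bead must push some color to its target, so 80 + 1 = 81.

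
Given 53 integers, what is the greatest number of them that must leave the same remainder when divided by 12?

The 53 integers fall into 12 residue classes modulo 12.
If each of the 12 residue classes modulo 12 held at most 4, the total would be at most 12 × 4 = 48 < 53, a contradiction.
So at least one holds ⌈53/12⌉ = 5.

5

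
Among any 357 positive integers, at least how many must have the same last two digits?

The 357 positive integers fall into 100 possible two-digit endings.
If each of the 100 possible two-digit endings held at most 3, the total would be at most 100 × 3 = 300 < 357, a contradiction.
So at least one holds ⌈357/100⌉ = 4.

4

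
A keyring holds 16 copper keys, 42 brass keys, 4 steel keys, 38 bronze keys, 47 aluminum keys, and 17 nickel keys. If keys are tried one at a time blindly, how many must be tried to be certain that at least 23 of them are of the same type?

Treat the 6 types as pigeonholes.
In the worst case we take at most 22 of each type, but all 16 copper, all 4 steel, and all 17 nickel (fewer than 22), giving 16 + 22 + 4 + 22 + 22 + 17 = 103.
One more key then forces some type to 23, so 103 + 1 = 104.

104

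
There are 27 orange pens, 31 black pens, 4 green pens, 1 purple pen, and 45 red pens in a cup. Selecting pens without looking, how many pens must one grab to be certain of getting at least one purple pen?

108

The worst case draws every non-purple pen first: 27 + 31 + 4 + 45 = 107.
The next draw is then forced to be purple, giving 107 + 1 = 108.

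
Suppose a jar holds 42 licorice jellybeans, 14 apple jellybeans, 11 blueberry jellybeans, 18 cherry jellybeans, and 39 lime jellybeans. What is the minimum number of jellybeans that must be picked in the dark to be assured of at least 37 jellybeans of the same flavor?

116

In the worst case we take at most 36 of each flavor, but all 14 apple, all 11 blueberry, and all 18 cherry (fewer than 36), giving 36 + 14 + 11 + 18 + 36 = 115.
One more jellybean then forces some flavor to 37, so 115 + 1 = 116.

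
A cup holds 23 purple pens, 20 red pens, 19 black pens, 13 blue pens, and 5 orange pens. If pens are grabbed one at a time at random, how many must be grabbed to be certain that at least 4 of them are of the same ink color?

16

Treat the 5 ink colors as pigeonholes.
The worst case takes 3 pens of each ink color without reaching 4 of any: 5 × 3 = 15.
The next pen must bring some ink color to 4, so 15 + 1 = 16.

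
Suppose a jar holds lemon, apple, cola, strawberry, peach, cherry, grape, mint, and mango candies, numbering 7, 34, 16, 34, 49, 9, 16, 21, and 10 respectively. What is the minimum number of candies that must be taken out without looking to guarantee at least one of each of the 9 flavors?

The hardest flavor to obtain is lemon: we could draw every other candy first — 196 − 7 = 189 candies — without a single lemon one.
The next draw must be lemon, so 189 + 1 = 190.

190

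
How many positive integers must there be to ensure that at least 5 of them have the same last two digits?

401

There are 100 possible two-digit endings acting as pigeonholes.
With 100 × 4 = 400 positive integers we could place exactly 4 in each, with no class reaching 5.
One more forces some class to hold 5, so 400 + 1 = 401.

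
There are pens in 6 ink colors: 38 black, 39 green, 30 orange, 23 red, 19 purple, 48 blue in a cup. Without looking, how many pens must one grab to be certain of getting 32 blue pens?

181

To avoid blue pens as long as possible, exhaust the other 5 ink colors first.
The worst case draws every non-blue pen first: 38 + 39 + 30 + 23 + 19 = 149.
The next 32 draws are then forced to be blue, giving 149 + 32 = 181.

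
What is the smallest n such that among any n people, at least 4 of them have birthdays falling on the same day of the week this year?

There are 7 days of the week acting as pigeonholes.
With 7 × 3 = 21 people we could place exactly 3 in each, with no class reaching 4.
One more forces some class to hold 4, so 21 + 1 = 22.

22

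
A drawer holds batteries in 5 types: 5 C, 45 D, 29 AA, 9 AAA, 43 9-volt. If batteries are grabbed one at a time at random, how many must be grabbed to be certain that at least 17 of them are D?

103

The worst case draws every non-D battery first: 5 + 29 + 9 + 43 = 86.
The next 17 draws are then forced to be D, giving 86 + 17 = 103.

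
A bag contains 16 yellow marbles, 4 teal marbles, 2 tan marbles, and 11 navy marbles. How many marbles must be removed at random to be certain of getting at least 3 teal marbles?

32

To avoid teal marbles as long as possible, exhaust the other 3 colors first.
The worst case draws every non-teal marble first: 16 + 2 + 11 = 29.
The next 3 draws are then forced to be teal, giving 29 + 3 = 32.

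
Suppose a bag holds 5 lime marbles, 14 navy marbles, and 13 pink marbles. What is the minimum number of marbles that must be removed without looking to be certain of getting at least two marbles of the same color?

4

The worst case takes 1 marble of each color without reaching 2 of any: 3 × 1 = 3.
The next marble must bring some color to 2, so 3 + 1 = 4.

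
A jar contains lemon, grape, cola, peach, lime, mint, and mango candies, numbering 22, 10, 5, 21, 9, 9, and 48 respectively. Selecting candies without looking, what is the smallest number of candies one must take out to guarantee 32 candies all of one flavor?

108

In the worst case we take at most 31 of each flavor, but all 22 lemon, all 10 grape, all 5 cola, all 21 peach, all 9 lime, and all 9 mint (fewer than 31), giving 22 + 10 + 5 + 21 + 9 + 9 + 31 = 107.
One more candy then forces some flavor to 32, so 107 + 1 = 108.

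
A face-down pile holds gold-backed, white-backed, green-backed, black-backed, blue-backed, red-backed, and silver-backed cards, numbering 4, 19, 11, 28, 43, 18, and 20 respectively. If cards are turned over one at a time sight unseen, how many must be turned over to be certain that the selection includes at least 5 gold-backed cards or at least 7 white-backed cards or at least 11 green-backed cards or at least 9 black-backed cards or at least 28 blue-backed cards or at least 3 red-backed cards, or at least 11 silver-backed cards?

The worst case stops just short of every target: 4 gold-backed, 6 white-backed, 10 green-backed, 8 black-backed, 27 blue-backed, 2 red-backed, 10 silver-backed — 4 + 6 + 10 + 8 + 27 + 2 + 10 = 67 cards.
One more card must push some back color to its target, so 67 + 1 = 68.

68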